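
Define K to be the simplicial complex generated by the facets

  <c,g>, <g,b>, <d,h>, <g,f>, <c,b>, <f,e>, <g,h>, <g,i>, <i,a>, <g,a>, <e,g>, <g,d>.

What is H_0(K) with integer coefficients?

Fix the vertex order a < b < c < d < e < f < g < h < i and write every simplex with vertices in increasing order. Then dim K = 1 and the simplices of K are:

  0-simplices (9): a, b, c, d, e, f, g, h, i
  1-simplices (12): ag, ai, bc, bg, cg, dg, dh, ef, eg, fg, gh, gi

Hence C_0 ≅ Z^9, C_1 ≅ Z^12.

Boundary ∂_1: C_1 → C_0 is given by ∂[p,q] = [q] − [p]. For instance
  ∂ai = i − a.
As a 9×12 matrix over Z this has rank 8, with invariant factors (1,1,1,1,1,1,1,1).

From H_k ≅ ker(∂_k) / im(∂_{k+1}) we obtain:

  H_0: rank C_0 − rank ∂_1 = 9 − 8 = 1, and the invariant factors of ∂_1 are all 1, so H_0 = Z.

(K is a triangulation of a wedge of 4 circles.)

H_0 = Z.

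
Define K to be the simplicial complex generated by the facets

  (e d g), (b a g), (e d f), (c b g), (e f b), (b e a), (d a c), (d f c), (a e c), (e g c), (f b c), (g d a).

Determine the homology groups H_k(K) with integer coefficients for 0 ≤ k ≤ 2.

Order the vertices as a < b < c < d < e < f < g. Listing each simplex with vertices in this order, K has dimension 2 with simplices:

  0-simplices (7): a, b, c, d, e, f, g
  1-simplices (18): ab, ac, ad, ae, ag, bc, be, bf, bg, cd, ce, cf, cg, de, df, dg, ef, eg
  2-simplices (12): abe, abg, acd, ace, adg, bcf, bcg, bef, cdf, ceg, def, deg

so the chain groups are C_0 ≅ Z^7, C_1 ≅ Z^18, C_2 ≅ Z^12.

Boundary ∂_1: C_1 → C_0 maps an edge to its endpoints' difference, ∂[p,q] = q − p. For instance
  ∂cd = d − c.
This gives a 7×18 integer matrix of rank 6; reducing to Smith normal form yields diagonal entries (1,1,1,1,1,1).

The boundary map ∂_2: C_2 → C_1 sends each 2-simplex [p,q,r] to [q,r] − [p,r] + [p,q]. For instance
  ∂bcf = cf − bf + bc,
  ∂bcg = cg − bg + bc.
As a 18×12 matrix over Z this has rank 12, with invariant factors (1,1,1,1,1,1,1,1,1,1,1,2).

Computing H_k = (kernel of ∂_k) / (image of ∂_{k+1}):

  H_0: rank C_0 − rank ∂_1 = 7 − 6 = 1, and the invariant factors of ∂_1 are all 1, so H_0 ≅ Z.
  H_1: rank ker ∂_1 − rank ∂_2 = (18 − 6) − 12 = 0, and ∂_2 has invariant factor 2 > 1, so H_1 ≅ Z_2.
  H_2: rank ker ∂_2 − rank ∂_3 = (12 − 12) − 0 = 0, and there is no ∂_3, so H_2 ≅ 0.

As a check, the Euler characteristic is 7 − 18 + 12 = 1, which agrees with 1 − 0 + 0 = 1.
(K is a triangulation of the real projective plane RP^2.)

H_0 = Z,  H_1 = Z_2,  H_2 = 0.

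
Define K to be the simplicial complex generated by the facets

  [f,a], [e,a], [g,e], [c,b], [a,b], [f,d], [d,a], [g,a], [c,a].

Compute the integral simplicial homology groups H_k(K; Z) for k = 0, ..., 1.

H_0 = Z,  H_1 = Z^3.

We work with the vertex ordering a < b < c < d < e < f < g. The simplices of K, each written with vertices in increasing order, are:

  0-simplices (7): a, b, c, d, e, f, g
  1-simplices (9): ab, ac, ad, ae, af, ag, bc, df, eg

giving chain groups C_0 ≅ Z^7, C_1 ≅ Z^9.

The boundary map ∂_1: C_1 → C_0 maps an edge to its endpoints' difference, ∂[p,q] = q − p. For instance
  ∂ad = d − a.
This gives a 7×9 integer matrix of rank 6; reducing to Smith normal form yields diagonal entries (1,1,1,1,1,1).

From H_k ≅ ker(∂_k) / im(∂_{k+1}) we obtain:

  H_0: rank C_0 − rank ∂_1 = 7 − 6 = 1, and the invariant factors of ∂_1 are all 1, so H_0 ≅ Z.
  H_1: rank ker ∂_1 − rank ∂_2 = (9 − 6) − 0 = 3, and there is no ∂_2, so H_1 ≅ Z^3.

As a check, the Euler characteristic is 7 − 9 = -2, which agrees with 1 − 3 = -2.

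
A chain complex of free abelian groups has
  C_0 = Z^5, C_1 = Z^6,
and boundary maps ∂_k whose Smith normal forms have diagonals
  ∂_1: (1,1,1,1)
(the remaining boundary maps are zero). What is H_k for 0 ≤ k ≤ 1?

H_0 = Z,  H_1 = Z^2.

H_0: b_0 = 5 − 0 − 4 = 1; torsion from ∂_1 factors > 1: none. So H_0 = Z.
H_1: b_1 = 6 − 4 − 0 = 2; torsion from ∂_2 factors > 1: none. So H_1 = Z^2.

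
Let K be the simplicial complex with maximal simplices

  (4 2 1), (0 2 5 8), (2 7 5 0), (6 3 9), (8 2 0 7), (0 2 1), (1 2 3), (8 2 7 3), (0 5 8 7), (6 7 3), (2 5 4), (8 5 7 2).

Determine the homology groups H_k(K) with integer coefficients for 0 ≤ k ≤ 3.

Take the total order 0 < 1 < 2 < 3 < 4 < 5 < 6 < 7 < 8 < 9 on the vertex set. Then K (dimension 3) consists of the simplices:

  0-simplices (10): [0], [1], [2], [3], [4], [5], [6], [7], [8], [9]
  1-simplices (23): [0,1], [0,2], [0,5], [0,7], [0,8], [1,2], [1,3], [1,4], [2,3], [2,4], [2,5], [2,7], [2,8], [3,6], [3,7], [3,8], [3,9], [4,5], [5,7], [5,8], [6,7], [6,9], [7,8]
  2-simplices (19): (19 of them)
  3-simplices (6): [0,2,5,7], [0,2,5,8], [0,2,7,8], [0,5,7,8], [2,3,7,8], [2,5,7,8]

so the chain groups are C_0 ≅ Z^10, C_1 ≅ Z^23, C_2 ≅ Z^19, C_3 ≅ Z^6.

Boundary ∂_1: C_1 → C_0 maps an edge to its endpoints' difference, ∂[p,q] = q − p. For instance
  ∂[0,1] = [1] − [0].
The resulting 10×23 matrix has rank 9, and its Smith normal form has invariant factors (1,1,1,1,1,1,1,1,1).

∂_2: C_2 → C_1 maps a triangle to the signed sum of its edges. For instance
  ∂[0,5,7] = [5,7] − [0,7] + [0,5],
  ∂[0,2,5] = [2,5] − [0,5] + [0,2].
This gives a 23×19 integer matrix of rank 14; reducing to Smith normal form yields diagonal entries (1,1,1,1,1,1,1,1,1,1,1,1,1,1).

Boundary ∂_3: C_3 → C_2 sends each 3-simplex σ to the alternating sum Σ_i (−1)^i (σ with its i-th vertex removed). For instance
  ∂[0,2,5,8] = [2,5,8] − [0,5,8] + [0,2,8] − [0,2,5],
  ∂[0,2,5,7] = [2,5,7] − [0,5,7] + [0,2,7] − [0,2,5].
The resulting 19×6 matrix has rank 5, and its Smith normal form has invariant factors (1,1,1,1,1).

Computing H_k = (kernel of ∂_k) / (image of ∂_{k+1}):

  H_0: rank C_0 − rank ∂_1 = 10 − 9 = 1, and the invariant factors of ∂_1 are all 1, so H_0 ≅ Z.
  H_1: rank ker ∂_1 − rank ∂_2 = (23 − 9) − 14 = 0, and the invariant factors of ∂_2 are all 1, so H_1 ≅ 0.
  H_2: rank ker ∂_2 − rank ∂_3 = (19 − 14) − 5 = 0, and the invariant factors of ∂_3 are all 1, so H_2 ≅ 0.
  H_3: rank ker ∂_3 − rank ∂_4 = (6 − 5) − 0 = 1, and there is no ∂_4, so H_3 ≅ Z.

H_0 ≅ Z,  H_1 = 0,  H_2 = 0,  H_3 ≅ Z.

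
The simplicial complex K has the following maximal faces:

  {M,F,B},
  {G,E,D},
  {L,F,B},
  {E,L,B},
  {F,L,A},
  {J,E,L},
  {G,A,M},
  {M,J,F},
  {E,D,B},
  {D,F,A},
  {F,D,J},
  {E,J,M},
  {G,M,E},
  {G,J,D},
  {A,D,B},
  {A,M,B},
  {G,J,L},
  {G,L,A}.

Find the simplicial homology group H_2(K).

We work with the vertex ordering A < B < D < E < F < G < J < L < M. The simplices of K, each written with vertices in increasing order, are:

  0-simplices (9): A, B, D, E, F, G, J, L, M
  1-simplices (27): AB, AD, AF, AG, AL, AM, BD, BE, BF, BL, BM, DE, DF, DG, DJ, EG, EJ, EL, EM, FJ, FL, FM, GJ, GL, GM, JL, JM
  2-simplices (18): ABD, ABM, ADF, AFL, AGL, AGM, BDE, BEL, BFL, BFM, DEG, DFJ, DGJ, EGM, EJL, EJM, FJM, GJL

so the chain groups are C_0 ≅ Z^9, C_1 ≅ Z^27, C_2 ≅ Z^18.

The boundary map ∂_1: C_1 → C_0 maps an edge to its endpoints' difference, ∂[p,q] = q − p. For instance
  ∂DG = G − D.
As a 9×27 matrix over Z this has rank 8, with invariant factors (1,1,1,1,1,1,1,1).

Boundary ∂_2: C_2 → C_1 acts by ∂[p,q,r] = [q,r] − [p,r] + [p,q]. For instance
  ∂AGL = GL − AL + AG,
  ∂EGM = GM − EM + EG.
The resulting 27×18 matrix has rank 18, and its Smith normal form has invariant factors (1,1,1,1,1,1,1,1,1,1,1,1,1,1,1,1,1,2).

From H_k ≅ ker(∂_k) / im(∂_{k+1}) we obtain:

  H_2: rank ker ∂_2 − rank ∂_3 = (18 − 18) − 0 = 0, and there is no ∂_3, so H_2 ≅ 0.

(K is a triangulation of the Klein bottle.)

H_2 = 0.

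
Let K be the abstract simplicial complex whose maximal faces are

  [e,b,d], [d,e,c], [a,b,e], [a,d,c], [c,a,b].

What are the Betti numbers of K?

b_0 = 1, b_1 = 1, b_2 = 0.

We work with the vertex ordering a < b < c < d < e. The simplices of K, each written with vertices in increasing order, are:

  0-simplices (5): a, b, c, d, e
  1-simplices (10): ab, ac, ad, ae, bc, bd, be, cd, ce, de
  2-simplices (5): abc, abe, acd, bde, cde

giving chain groups C_0 ≅ Z^5, C_1 ≅ Z^10, C_2 ≅ Z^5.

∂_1: C_1 → C_0 maps an edge to its endpoints' difference, ∂[p,q] = q − p. For instance
  ∂bc = c − b.
The resulting 5×10 matrix has rank 4, and its Smith normal form has invariant factors (1,1,1,1).

Boundary ∂_2: C_2 → C_1 acts by ∂[p,q,r] = [q,r] − [p,r] + [p,q]. For instance
  ∂abe = be − ae + ab,
  ∂cde = de − ce + cd.
As a 10×5 matrix over Z this has rank 5, with invariant factors (1,1,1,1,1).

Reading off H_k = ker ∂_k / im ∂_{k+1}:

  H_0: rank C_0 − rank ∂_1 = 5 − 4 = 1, and the invariant factors of ∂_1 are all 1, so H_0 = Z.
  H_1: rank ker ∂_1 − rank ∂_2 = (10 − 4) − 5 = 1, and the invariant factors of ∂_2 are all 1, so H_1 = Z.
  H_2: rank ker ∂_2 − rank ∂_3 = (5 − 5) − 0 = 0, and there is no ∂_3, so H_2 = 0.

As a check, the Euler characteristic is 5 − 10 + 5 = 0, which agrees with 1 − 1 + 0 = 0.

Hence the Betti numbers are b_0 = 1, b_1 = 1, b_2 = 0.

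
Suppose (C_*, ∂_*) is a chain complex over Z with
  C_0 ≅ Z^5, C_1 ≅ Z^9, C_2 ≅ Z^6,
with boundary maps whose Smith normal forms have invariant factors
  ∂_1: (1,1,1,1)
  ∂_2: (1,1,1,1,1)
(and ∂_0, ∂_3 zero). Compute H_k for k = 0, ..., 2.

H_0: b_0 = 5 − 0 − 4 = 1; torsion from ∂_1 factors > 1: none. So H_0 = Z.
H_1: b_1 = 9 − 4 − 5 = 0; torsion from ∂_2 factors > 1: none. So H_1 = 0.
H_2: b_2 = 6 − 5 − 0 = 1; torsion from ∂_3 factors > 1: none. So H_2 = Z.

H_0 = Z,  H_1 = 0,  H_2 = Z.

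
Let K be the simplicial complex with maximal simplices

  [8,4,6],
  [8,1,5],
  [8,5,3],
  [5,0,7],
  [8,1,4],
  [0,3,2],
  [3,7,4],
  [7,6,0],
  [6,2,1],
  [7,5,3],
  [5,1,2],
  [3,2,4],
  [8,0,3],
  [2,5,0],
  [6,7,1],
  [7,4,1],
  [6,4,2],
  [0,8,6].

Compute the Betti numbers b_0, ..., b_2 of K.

Order the vertices as 0 < 1 < 2 < 3 < 4 < 5 < 6 < 7 < 8. Listing each simplex with vertices in this order, K has dimension 2 with simplices:

  0-simplices (9): [0], [1], [2], [3], [4], [5], [6], [7], [8]
  1-simplices (27): (27 of them)
  2-simplices (18): [0,2,3], [0,2,5], [0,3,8], [0,5,7], [0,6,7], [0,6,8], [1,2,5], [1,2,6], [1,4,7], [1,4,8], [1,5,8], [1,6,7], [2,3,4], [2,4,6], [3,4,7], [3,5,7], [3,5,8], [4,6,8]

Hence C_0 ≅ Z^9, C_1 ≅ Z^27, C_2 ≅ Z^18.

The boundary map ∂_1: C_1 → C_0 sends each edge [p,q] (with p < q) to q − p.
The resulting 9×27 matrix has rank 8, and its Smith normal form has invariant factors (1,1,1,1,1,1,1,1).

The boundary map ∂_2: C_2 → C_1 maps a triangle to the signed sum of its edges. For instance
  ∂[2,3,4] = [3,4] − [2,4] + [2,3],
  ∂[0,6,8] = [6,8] − [0,8] + [0,6].
This gives a 27×18 integer matrix of rank 18; reducing to Smith normal form yields diagonal entries (1,1,1,1,1,1,1,1,1,1,1,1,1,1,1,1,1,2).

Reading off H_k = ker ∂_k / im ∂_{k+1}:

  H_0: rank C_0 − rank ∂_1 = 9 − 8 = 1, and the invariant factors of ∂_1 are all 1, so H_0 ≅ Z.
  H_1: rank ker ∂_1 − rank ∂_2 = (27 − 8) − 18 = 1, and ∂_2 has invariant factor 2 > 1, so H_1 ≅ Z ⊕ Z/2Z.
  H_2: rank ker ∂_2 − rank ∂_3 = (18 − 18) − 0 = 0, and there is no ∂_3, so H_2 ≅ 0.

(K is a triangulation of the Klein bottle.)

Hence the Betti numbers are b_0 = 1, b_1 = 1, b_2 = 0.

b_0 = 1, b_1 = 1, b_2 = 0.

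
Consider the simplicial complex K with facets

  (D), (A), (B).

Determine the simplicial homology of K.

Take the total order A < B < D on the vertex set. Then K (dimension 0) consists of the simplices:

  0-simplices (3): A, B, D

giving chain groups C_0 ≅ Z^3.

Reading off H_k = ker ∂_k / im ∂_{k+1}:

  H_0: rank C_0 − rank ∂_1 = 3 − 0 = 3, and there is no ∂_1, so H_0 ≅ Z^3.

H_0 = Z^3.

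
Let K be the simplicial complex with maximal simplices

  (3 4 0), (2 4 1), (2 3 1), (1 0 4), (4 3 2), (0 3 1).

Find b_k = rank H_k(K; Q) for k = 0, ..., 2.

b_0 = 1, b_1 = 0, b_2 = 1.

We work with the vertex ordering 0 < 1 < 2 < 3 < 4. The simplices of K, each written with vertices in increasing order, are:

  0-simplices (5): [0], [1], [2], [3], [4]
  1-simplices (9): [0,1], [0,3], [0,4], [1,2], [1,3], [1,4], [2,3], [2,4], [3,4]
  2-simplices (6): [0,1,3], [0,1,4], [0,3,4], [1,2,3], [1,2,4], [2,3,4]

giving chain groups C_0 ≅ Z^5, C_1 ≅ Z^9, C_2 ≅ Z^6.

The boundary map ∂_1: C_1 → C_0 maps an edge to its endpoints' difference, ∂[p,q] = q − p.
The 5×9 boundary matrix has rank 4 and Smith normal form diag(1,1,1,1).

Boundary ∂_2: C_2 → C_1 sends each 2-simplex [p,q,r] to [q,r] − [p,r] + [p,q]. For instance
  ∂[0,1,3] = [1,3] − [0,3] + [0,1],
  ∂[2,3,4] = [3,4] − [2,4] + [2,3].
The 9×6 boundary matrix has rank 5 and Smith normal form diag(1,1,1,1,1).

Computing H_k = (kernel of ∂_k) / (image of ∂_{k+1}):

  H_0: rank C_0 − rank ∂_1 = 5 − 4 = 1, and the invariant factors of ∂_1 are all 1, so H_0 = Z.
  H_1: rank ker ∂_1 − rank ∂_2 = (9 − 4) − 5 = 0, and the invariant factors of ∂_2 are all 1, so H_1 = 0.
  H_2: rank ker ∂_2 − rank ∂_3 = (6 − 5) − 0 = 1, and there is no ∂_3, so H_2 = Z.

As a check, the Euler characteristic is 5 − 9 + 6 = 2, which agrees with 1 − 0 + 1 = 2.

Hence the Betti numbers are b_0 = 1, b_1 = 0, b_2 = 1.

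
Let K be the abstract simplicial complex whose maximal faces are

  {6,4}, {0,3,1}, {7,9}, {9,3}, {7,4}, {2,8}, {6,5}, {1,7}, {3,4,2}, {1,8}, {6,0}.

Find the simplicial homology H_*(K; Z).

H_0 = Z,  H_1 = Z^4,  H_2 = 0.

Fix the vertex order 0 < 1 < 2 < 3 < 4 < 5 < 6 < 7 < 8 < 9 and write every simplex with vertices in increasing order. Then dim K = 2 and the simplices of K are:

  0-simplices (10): [0], [1], [2], [3], [4], [5], [6], [7], [8], [9]
  1-simplices (15): [0,1], [0,3], [0,6], [1,3], [1,7], [1,8], [2,3], [2,4], [2,8], [3,4], [3,9], [4,6], [4,7], [5,6], [7,9]
  2-simplices (2): [0,1,3], [2,3,4]

Hence C_0 ≅ Z^10, C_1 ≅ Z^15, C_2 ≅ Z^2.

Boundary ∂_1: C_1 → C_0 maps an edge to its endpoints' difference, ∂[p,q] = q − p. For instance
  ∂[1,7] = [7] − [1].
The resulting 10×15 matrix has rank 9, and its Smith normal form has invariant factors (1,1,1,1,1,1,1,1,1).

Boundary ∂_2: C_2 → C_1 maps a triangle to the signed sum of its edges. For instance
  ∂[2,3,4] = [3,4] − [2,4] + [2,3],
  ∂[0,1,3] = [1,3] − [0,3] + [0,1].
This gives a 15×2 integer matrix of rank 2; reducing to Smith normal form yields diagonal entries (1,1).

Now H_k = ker ∂_k / im ∂_{k+1}, so:

  H_0: rank C_0 − rank ∂_1 = 10 − 9 = 1, and the invariant factors of ∂_1 are all 1, so H_0 = Z.
  H_1: rank ker ∂_1 − rank ∂_2 = (15 − 9) − 2 = 4, and the invariant factors of ∂_2 are all 1, so H_1 = Z^4.
  H_2: rank ker ∂_2 − rank ∂_3 = (2 − 2) − 0 = 0, and there is no ∂_3, so H_2 = 0.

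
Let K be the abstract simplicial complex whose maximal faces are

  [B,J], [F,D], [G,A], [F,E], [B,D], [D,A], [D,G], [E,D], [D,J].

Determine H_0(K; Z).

K has 7 vertices, 9 edges.
rank ∂_0 = 0, rank ∂_1 = 6 ⇒ b_0 = 7 − 0 − 6 = 1; all invariant factors of ∂_1 are 1 so no torsion. So H_0 ≅ Z.

H_0 = Z.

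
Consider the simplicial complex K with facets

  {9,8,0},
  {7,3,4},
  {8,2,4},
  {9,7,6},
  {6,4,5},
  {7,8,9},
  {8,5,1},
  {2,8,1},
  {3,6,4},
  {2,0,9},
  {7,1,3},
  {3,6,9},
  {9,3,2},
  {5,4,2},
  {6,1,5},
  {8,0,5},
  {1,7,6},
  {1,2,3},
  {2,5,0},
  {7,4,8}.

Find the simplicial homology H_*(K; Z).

H_0 = Z,  H_1 = Z × Z/2,  H_2 = 0.

Order the vertices as 0 < 1 < 2 < 3 < 4 < 5 < 6 < 7 < 8 < 9. Listing each simplex with vertices in this order, K has dimension 2 with simplices:

  0-simplices (10): [0], [1], [2], [3], [4], [5], [6], [7], [8], [9]
  1-simplices (30): (30 of them)
  2-simplices (20): (20 of them)

Hence C_0 ≅ Z^10, C_1 ≅ Z^30, C_2 ≅ Z^20.

Boundary ∂_1: C_1 → C_0 maps an edge to its endpoints' difference, ∂[p,q] = q − p. For instance
  ∂[0,5] = [5] − [0].
The resulting 10×30 matrix has rank 9, and its Smith normal form has invariant factors (1,1,1,1,1,1,1,1,1).

Boundary ∂_2: C_2 → C_1 acts by ∂[p,q,r] = [q,r] − [p,r] + [p,q]. For instance
  ∂[3,4,7] = [4,7] − [3,7] + [3,4],
  ∂[2,3,9] = [3,9] − [2,9] + [2,3].
This gives a 30×20 integer matrix of rank 20; reducing to Smith normal form yields diagonal entries (1,1,1,1,1,1,1,1,1,1,1,1,1,1,1,1,1,1,1,2).

Now H_k = ker ∂_k / im ∂_{k+1}, so:

  H_0: rank C_0 − rank ∂_1 = 10 − 9 = 1, and the invariant factors of ∂_1 are all 1, so H_0 ≅ Z.
  H_1: rank ker ∂_1 − rank ∂_2 = (30 − 9) − 20 = 1, and ∂_2 has invariant factor 2 > 1, so H_1 ≅ Z × Z/2.
  H_2: rank ker ∂_2 − rank ∂_3 = (20 − 20) − 0 = 0, and there is no ∂_3, so H_2 ≅ 0.

(K is a triangulation of the Klein bottle.)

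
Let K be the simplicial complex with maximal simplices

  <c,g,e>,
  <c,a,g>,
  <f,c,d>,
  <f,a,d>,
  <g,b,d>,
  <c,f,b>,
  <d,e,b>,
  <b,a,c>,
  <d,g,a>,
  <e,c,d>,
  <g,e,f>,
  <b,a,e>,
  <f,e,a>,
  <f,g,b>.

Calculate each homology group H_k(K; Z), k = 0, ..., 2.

Fix the vertex order a < b < c < d < e < f < g and write every simplex with vertices in increasing order. Then dim K = 2 and the simplices of K are:

  0-simplices (7): a, b, c, d, e, f, g
  1-simplices (21): ab, ac, ad, ae, af, ag, bc, bd, be, bf, bg, cd, ce, cf, cg, de, df, dg, ef, eg, fg
  2-simplices (14): abc, abe, acg, adf, adg, aef, bcf, bde, bdg, bfg, cde, cdf, ceg, efg

so the chain groups are C_0 ≅ Z^7, C_1 ≅ Z^21, C_2 ≅ Z^14.

∂_1: C_1 → C_0 is given by ∂[p,q] = [q] − [p]. For instance
  ∂bc = c − b.
As a 7×21 matrix over Z this has rank 6, with invariant factors (1,1,1,1,1,1).

∂_2: C_2 → C_1 maps a triangle to the signed sum of its edges. For instance
  ∂adg = dg − ag + ad,
  ∂bfg = fg − bg + bf.
The resulting 21×14 matrix has rank 13, and its Smith normal form has invariant factors (1,1,1,1,1,1,1,1,1,1,1,1,1).

Computing H_k = (kernel of ∂_k) / (image of ∂_{k+1}):

  H_0: rank C_0 − rank ∂_1 = 7 − 6 = 1, and the invariant factors of ∂_1 are all 1, so H_0 ≅ Z.
  H_1: rank ker ∂_1 − rank ∂_2 = (21 − 6) − 13 = 2, and the invariant factors of ∂_2 are all 1, so H_1 ≅ Z^2.
  H_2: rank ker ∂_2 − rank ∂_3 = (14 − 13) − 0 = 1, and there is no ∂_3, so H_2 ≅ Z.

H_0 ≅ Z,  H_1 ≅ Z^2,  H_2 ≅ Z.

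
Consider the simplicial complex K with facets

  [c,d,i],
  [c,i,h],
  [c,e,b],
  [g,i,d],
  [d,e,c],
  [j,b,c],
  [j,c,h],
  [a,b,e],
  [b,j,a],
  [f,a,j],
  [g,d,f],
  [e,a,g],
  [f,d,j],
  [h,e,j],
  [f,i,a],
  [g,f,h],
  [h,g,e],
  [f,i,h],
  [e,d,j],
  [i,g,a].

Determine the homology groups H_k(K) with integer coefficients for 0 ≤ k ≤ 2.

Take the total order a < b < c < d < e < f < g < h < i < j on the vertex set. Then K (dimension 2) consists of the simplices:

  0-simplices (10): a, b, c, d, e, f, g, h, i, j
  1-simplices (30): ab, ae, af, ag, ai, aj, bc, be, bj, cd, ce, ch, ci, cj, de, df, dg, di, dj, eg, eh, ej, fg, fh, fi, fj, gh, gi, hi, hj
  2-simplices (20): abe, abj, aeg, afi, afj, agi, bce, bcj, cde, cdi, chi, chj, dej, dfg, dfj, dgi, egh, ehj, fgh, fhi

so the chain groups are C_0 ≅ Z^10, C_1 ≅ Z^30, C_2 ≅ Z^20.

∂_1: C_1 → C_0 sends each edge [p,q] (with p < q) to q − p. For instance
  ∂ch = h − c.
The 10×30 boundary matrix has rank 9 and Smith normal form diag(1,1,1,1,1,1,1,1,1).

∂_2: C_2 → C_1 acts by ∂[p,q,r] = [q,r] − [p,r] + [p,q]. For instance
  ∂abj = bj − aj + ab,
  ∂dfg = fg − dg + df.
This gives a 30×20 integer matrix of rank 20; reducing to Smith normal form yields diagonal entries (1,1,1,1,1,1,1,1,1,1,1,1,1,1,1,1,1,1,1,2).

Now H_k = ker ∂_k / im ∂_{k+1}, so:

  H_0: rank C_0 − rank ∂_1 = 10 − 9 = 1, and the invariant factors of ∂_1 are all 1, so H_0 = Z.
  H_1: rank ker ∂_1 − rank ∂_2 = (30 − 9) − 20 = 1, and ∂_2 has invariant factor 2 > 1, so H_1 = Z × Z/2.
  H_2: rank ker ∂_2 − rank ∂_3 = (20 − 20) − 0 = 0, and there is no ∂_3, so H_2 = 0.

H_0 = Z,  H_1 = Z × Z/2,  H_2 = 0.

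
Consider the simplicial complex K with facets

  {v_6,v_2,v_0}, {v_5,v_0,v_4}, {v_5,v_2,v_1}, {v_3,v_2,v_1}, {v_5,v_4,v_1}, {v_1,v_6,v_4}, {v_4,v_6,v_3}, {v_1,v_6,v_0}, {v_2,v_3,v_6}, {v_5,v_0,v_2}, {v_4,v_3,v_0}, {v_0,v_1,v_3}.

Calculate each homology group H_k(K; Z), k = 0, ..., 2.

Order the vertices as v_0 < v_1 < v_2 < v_3 < v_4 < v_5 < v_6. Listing each simplex with vertices in this order, K has dimension 2 with simplices:

  0-simplices (7): [v_0], [v_1], [v_2], [v_3], [v_4], [v_5], [v_6]
  1-simplices (18): (18 of them)
  2-simplices (12): (12 of them)

Hence C_0 ≅ Z^7, C_1 ≅ Z^18, C_2 ≅ Z^12.

Boundary ∂_1: C_1 → C_0 maps an edge to its endpoints' difference, ∂[p,q] = q − p. For instance
  ∂[v_1,v_4] = [v_4] − [v_1].
As a 7×18 matrix over Z this has rank 6, with invariant factors (1,1,1,1,1,1).

∂_2: C_2 → C_1 acts by ∂[p,q,r] = [q,r] − [p,r] + [p,q]. For instance
  ∂[v_2,v_3,v_6] = [v_3,v_6] − [v_2,v_6] + [v_2,v_3],
  ∂[v_0,v_4,v_5] = [v_4,v_5] − [v_0,v_5] + [v_0,v_4].
As a 18×12 matrix over Z this has rank 12, with invariant factors (1,1,1,1,1,1,1,1,1,1,1,2).

Now H_k = ker ∂_k / im ∂_{k+1}, so:

  H_0: rank C_0 − rank ∂_1 = 7 − 6 = 1, and the invariant factors of ∂_1 are all 1, so H_0 = Z.
  H_1: rank ker ∂_1 − rank ∂_2 = (18 − 6) − 12 = 0, and ∂_2 has invariant factor 2 > 1, so H_1 = Z/2.
  H_2: rank ker ∂_2 − rank ∂_3 = (12 − 12) − 0 = 0, and there is no ∂_3, so H_2 = 0.

H_0 = Z,  H_1 = Z/2,  H_2 = 0.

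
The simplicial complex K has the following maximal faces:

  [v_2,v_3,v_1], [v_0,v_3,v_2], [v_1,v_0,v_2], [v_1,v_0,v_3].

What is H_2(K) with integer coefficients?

H_2 ≅ Z.

Fix the vertex order v_0 < v_1 < v_2 < v_3 and write every simplex with vertices in increasing order. Then dim K = 2 and the simplices of K are:

  0-simplices (4): [v_0], [v_1], [v_2], [v_3]
  1-simplices (6): [v_0,v_1], [v_0,v_2], [v_0,v_3], [v_1,v_2], [v_1,v_3], [v_2,v_3]
  2-simplices (4): [v_0,v_1,v_2], [v_0,v_1,v_3], [v_0,v_2,v_3], [v_1,v_2,v_3]

so the chain groups are C_0 ≅ Z^4, C_1 ≅ Z^6, C_2 ≅ Z^4.

Boundary ∂_1: C_1 → C_0 maps an edge to its endpoints' difference, ∂[p,q] = q − p. For instance
  ∂[v_0,v_1] = [v_1] − [v_0].
The 4×6 boundary matrix has rank 3 and Smith normal form diag(1,1,1).

The boundary map ∂_2: C_2 → C_1 acts by ∂[p,q,r] = [q,r] − [p,r] + [p,q]. For instance
  ∂[v_0,v_1,v_2] = [v_1,v_2] − [v_0,v_2] + [v_0,v_1],
  ∂[v_0,v_1,v_3] = [v_1,v_3] − [v_0,v_3] + [v_0,v_1].
As a 6×4 matrix over Z this has rank 3, with invariant factors (1,1,1).

From H_k ≅ ker(∂_k) / im(∂_{k+1}) we obtain:

  H_2: rank ker ∂_2 − rank ∂_3 = (4 − 3) − 0 = 1, and there is no ∂_3, so H_2 ≅ Z.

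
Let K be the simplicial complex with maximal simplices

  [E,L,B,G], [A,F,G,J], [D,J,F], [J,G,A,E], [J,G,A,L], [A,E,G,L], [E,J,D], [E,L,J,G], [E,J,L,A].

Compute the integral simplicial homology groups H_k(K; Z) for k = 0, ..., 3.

H_0 = Z,  H_1 = 0,  H_2 = 0,  H_3 = Z.

Take the total order A < B < D < E < F < G < J < L on the vertex set. Then K (dimension 3) consists of the simplices:

  0-simplices (8): A, B, D, E, F, G, J, L
  1-simplices (19): AE, AF, AG, AJ, AL, BE, BG, BL, DE, DF, DJ, EG, EJ, EL, FG, FJ, GJ, GL, JL
  2-simplices (18): AEG, AEJ, AEL, AFG, AFJ, AGJ, AGL, AJL, BEG, BEL, BGL, DEJ, DFJ, EGJ, EGL, EJL, FGJ, GJL
  3-simplices (7): AEGJ, AEGL, AEJL, AFGJ, AGJL, BEGL, EGJL

so the chain groups are C_0 ≅ Z^8, C_1 ≅ Z^19, C_2 ≅ Z^18, C_3 ≅ Z^7.

The boundary map ∂_1: C_1 → C_0 is given by ∂[p,q] = [q] − [p].
This gives a 8×19 integer matrix of rank 7; reducing to Smith normal form yields diagonal entries (1,1,1,1,1,1,1).

The boundary map ∂_2: C_2 → C_1 sends each 2-simplex [p,q,r] to [q,r] − [p,r] + [p,q]. For instance
  ∂BEL = EL − BL + BE,
  ∂GJL = JL − GL + GJ.
The resulting 19×18 matrix has rank 12, and its Smith normal form has invariant factors (1,1,1,1,1,1,1,1,1,1,1,1).

∂_3: C_3 → C_2 sends each 3-simplex σ to the alternating sum Σ_i (−1)^i (σ with its i-th vertex removed). For instance
  ∂AFGJ = FGJ − AGJ + AFJ − AFG,
  ∂EGJL = GJL − EJL + EGL − EGJ.
The resulting 18×7 matrix has rank 6, and its Smith normal form has invariant factors (1,1,1,1,1,1).

From H_k ≅ ker(∂_k) / im(∂_{k+1}) we obtain:

  H_0: rank C_0 − rank ∂_1 = 8 − 7 = 1, and the invariant factors of ∂_1 are all 1, so H_0 ≅ Z.
  H_1: rank ker ∂_1 − rank ∂_2 = (19 − 7) − 12 = 0, and the invariant factors of ∂_2 are all 1, so H_1 ≅ 0.
  H_2: rank ker ∂_2 − rank ∂_3 = (18 − 12) − 6 = 0, and the invariant factors of ∂_3 are all 1, so H_2 ≅ 0.
  H_3: rank ker ∂_3 − rank ∂_4 = (7 − 6) − 0 = 1, and there is no ∂_4, so H_3 ≅ Z.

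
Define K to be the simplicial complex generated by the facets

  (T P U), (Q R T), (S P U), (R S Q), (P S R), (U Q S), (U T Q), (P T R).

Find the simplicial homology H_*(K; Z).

H_0 = Z,  H_1 = 0,  H_2 = Z.

Fix the vertex order P < Q < R < S < T < U and write every simplex with vertices in increasing order. Then dim K = 2 and the simplices of K are:

  0-simplices (6): P, Q, R, S, T, U
  1-simplices (12): PR, PS, PT, PU, QR, QS, QT, QU, RS, RT, SU, TU
  2-simplices (8): PRS, PRT, PSU, PTU, QRS, QRT, QSU, QTU

giving chain groups C_0 ≅ Z^6, C_1 ≅ Z^12, C_2 ≅ Z^8.

∂_1: C_1 → C_0 maps an edge to its endpoints' difference, ∂[p,q] = q − p.
The resulting 6×12 matrix has rank 5, and its Smith normal form has invariant factors (1,1,1,1,1).

∂_2: C_2 → C_1 acts by ∂[p,q,r] = [q,r] − [p,r] + [p,q]. For instance
  ∂QTU = TU − QU + QT,
  ∂QRS = RS − QS + QR.
The 12×8 boundary matrix has rank 7 and Smith normal form diag(1,1,1,1,1,1,1).

Computing H_k = (kernel of ∂_k) / (image of ∂_{k+1}):

  H_0: rank C_0 − rank ∂_1 = 6 − 5 = 1, and the invariant factors of ∂_1 are all 1, so H_0 = Z.
  H_1: rank ker ∂_1 − rank ∂_2 = (12 − 5) − 7 = 0, and the invariant factors of ∂_2 are all 1, so H_1 = 0.
  H_2: rank ker ∂_2 − rank ∂_3 = (8 − 7) − 0 = 1, and there is no ∂_3, so H_2 = Z.

As a check, the Euler characteristic is 6 − 12 + 8 = 2, which agrees with 1 − 0 + 1 = 2.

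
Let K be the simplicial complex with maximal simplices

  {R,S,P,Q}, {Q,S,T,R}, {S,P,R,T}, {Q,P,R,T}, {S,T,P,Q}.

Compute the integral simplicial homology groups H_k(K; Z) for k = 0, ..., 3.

Fix the vertex order P < Q < R < S < T and write every simplex with vertices in increasing order. Then dim K = 3 and the simplices of K are:

  0-simplices (5): P, Q, R, S, T
  1-simplices (10): PQ, PR, PS, PT, QR, QS, QT, RS, RT, ST
  2-simplices (10): PQR, PQS, PQT, PRS, PRT, PST, QRS, QRT, QST, RST
  3-simplices (5): PQRS, PQRT, PQST, PRST, QRST

so the chain groups are C_0 ≅ Z^5, C_1 ≅ Z^10, C_2 ≅ Z^10, C_3 ≅ Z^5.

∂_1: C_1 → C_0 maps an edge to its endpoints' difference, ∂[p,q] = q − p. For instance
  ∂RS = S − R.
The resulting 5×10 matrix has rank 4, and its Smith normal form has invariant factors (1,1,1,1).

∂_2: C_2 → C_1 maps a triangle to the signed sum of its edges. For instance
  ∂RST = ST − RT + RS,
  ∂QST = ST − QT + QS.
The 10×10 boundary matrix has rank 6 and Smith normal form diag(1,1,1,1,1,1).

The boundary map ∂_3: C_3 → C_2 sends each 3-simplex σ to the alternating sum Σ_i (−1)^i (σ with its i-th vertex removed). For instance
  ∂PQRT = QRT − PRT + PQT − PQR,
  ∂PRST = RST − PST + PRT − PRS.
The resulting 10×5 matrix has rank 4, and its Smith normal form has invariant factors (1,1,1,1).

Reading off H_k = ker ∂_k / im ∂_{k+1}:

  H_0: rank C_0 − rank ∂_1 = 5 − 4 = 1, and the invariant factors of ∂_1 are all 1, so H_0 = Z.
  H_1: rank ker ∂_1 − rank ∂_2 = (10 − 4) − 6 = 0, and the invariant factors of ∂_2 are all 1, so H_1 = 0.
  H_2: rank ker ∂_2 − rank ∂_3 = (10 − 6) − 4 = 0, and the invariant factors of ∂_3 are all 1, so H_2 = 0.
  H_3: rank ker ∂_3 − rank ∂_4 = (5 − 4) − 0 = 1, and there is no ∂_4, so H_3 = Z.

As a check, the Euler characteristic is 5 − 10 + 10 − 5 = 0, which agrees with 1 − 0 + 0 − 1 = 0.
(K is a triangulation of the 3-sphere S^3.)

H_0 = Z,  H_1 = 0,  H_2 = 0,  H_3 = Z.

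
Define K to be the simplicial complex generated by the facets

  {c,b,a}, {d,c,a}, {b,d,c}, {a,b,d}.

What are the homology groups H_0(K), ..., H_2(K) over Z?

H_0 ≅ Z,  H_1 = 0,  H_2 ≅ Z.

K has 4 vertices, 6 edges, 4 triangles.
rank ∂_0 = 0, rank ∂_1 = 3 ⇒ b_0 = 4 − 0 − 3 = 1; all invariant factors of ∂_1 are 1 so no torsion. So H_0 = Z.
rank ∂_1 = 3, rank ∂_2 = 3 ⇒ b_1 = 6 − 3 − 3 = 0; all invariant factors of ∂_2 are 1 so no torsion. So H_1 = 0.
rank ∂_2 = 3, rank ∂_3 = 0 ⇒ b_2 = 4 − 3 − 0 = 1. So H_2 = Z.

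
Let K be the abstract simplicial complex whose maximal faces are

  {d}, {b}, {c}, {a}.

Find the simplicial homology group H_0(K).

H_0 ≅ Z^4.

K has 4 vertices.
rank ∂_0 = 0, rank ∂_1 = 0 ⇒ b_0 = 4 − 0 − 0 = 4. So H_0 ≅ Z^4.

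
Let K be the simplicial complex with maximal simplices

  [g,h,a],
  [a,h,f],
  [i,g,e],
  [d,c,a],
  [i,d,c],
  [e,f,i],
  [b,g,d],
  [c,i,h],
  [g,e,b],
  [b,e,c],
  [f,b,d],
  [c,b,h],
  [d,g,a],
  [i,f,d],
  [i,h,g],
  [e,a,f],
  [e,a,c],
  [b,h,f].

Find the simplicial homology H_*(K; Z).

We work with the vertex ordering a < b < c < d < e < f < g < h < i. The simplices of K, each written with vertices in increasing order, are:

  0-simplices (9): a, b, c, d, e, f, g, h, i
  1-simplices (27): ac, ad, ae, af, ag, ah, bc, bd, be, bf, bg, bh, cd, ce, ch, ci, df, dg, di, ef, eg, ei, fh, fi, gh, gi, hi
  2-simplices (18): acd, ace, adg, aef, afh, agh, bce, bch, bdf, bdg, beg, bfh, cdi, chi, dfi, efi, egi, ghi

Hence C_0 ≅ Z^9, C_1 ≅ Z^27, C_2 ≅ Z^18.

∂_1: C_1 → C_0 is given by ∂[p,q] = [q] − [p]. For instance
  ∂dg = g − d.
As a 9×27 matrix over Z this has rank 8, with invariant factors (1,1,1,1,1,1,1,1).

The boundary map ∂_2: C_2 → C_1 acts by ∂[p,q,r] = [q,r] − [p,r] + [p,q]. For instance
  ∂bfh = fh − bh + bf,
  ∂beg = eg − bg + be.
As a 27×18 matrix over Z this has rank 17, with invariant factors (1,1,1,1,1,1,1,1,1,1,1,1,1,1,1,1,1).

Reading off H_k = ker ∂_k / im ∂_{k+1}:

  H_0: rank C_0 − rank ∂_1 = 9 − 8 = 1, and the invariant factors of ∂_1 are all 1, so H_0 = Z.
  H_1: rank ker ∂_1 − rank ∂_2 = (27 − 8) − 17 = 2, and the invariant factors of ∂_2 are all 1, so H_1 = Z^2.
  H_2: rank ker ∂_2 − rank ∂_3 = (18 − 17) − 0 = 1, and there is no ∂_3, so H_2 = Z.

As a check, the Euler characteristic is 9 − 27 + 18 = 0, which agrees with 1 − 2 + 1 = 0.

H_0 ≅ Z,  H_1 ≅ Z^2,  H_2 ≅ Z.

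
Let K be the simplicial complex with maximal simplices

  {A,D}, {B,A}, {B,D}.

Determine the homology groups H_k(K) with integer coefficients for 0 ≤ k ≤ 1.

H_0 ≅ Z,  H_1 ≅ Z.

Fix the vertex order A < B < D and write every simplex with vertices in increasing order. Then dim K = 1 and the simplices of K are:

  0-simplices (3): A, B, D
  1-simplices (3): AB, AD, BD

giving chain groups C_0 ≅ Z^3, C_1 ≅ Z^3.

Boundary ∂_1: C_1 → C_0 sends each edge [p,q] (with p < q) to q − p.
The resulting 3×3 matrix has rank 2, and its Smith normal form has invariant factors (1,1).

Computing H_k = (kernel of ∂_k) / (image of ∂_{k+1}):

  H_0: rank C_0 − rank ∂_1 = 3 − 2 = 1, and the invariant factors of ∂_1 are all 1, so H_0 ≅ Z.
  H_1: rank ker ∂_1 − rank ∂_2 = (3 − 2) − 0 = 1, and there is no ∂_2, so H_1 ≅ Z.

(K is a triangulation of the circle S^1.)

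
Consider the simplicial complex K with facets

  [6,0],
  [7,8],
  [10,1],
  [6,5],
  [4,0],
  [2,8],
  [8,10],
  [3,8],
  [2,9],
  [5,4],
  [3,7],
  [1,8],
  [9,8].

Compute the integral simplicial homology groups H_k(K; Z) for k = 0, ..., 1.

K has 11 vertices, 13 edges.
rank ∂_0 = 0, rank ∂_1 = 9 ⇒ b_0 = 11 − 0 − 9 = 2; all invariant factors of ∂_1 are 1 so no torsion. So H_0 = Z^2.
rank ∂_1 = 9, rank ∂_2 = 0 ⇒ b_1 = 13 − 9 − 0 = 4. So H_1 = Z^4.

H_0 ≅ Z^2,  H_1 ≅ Z^4.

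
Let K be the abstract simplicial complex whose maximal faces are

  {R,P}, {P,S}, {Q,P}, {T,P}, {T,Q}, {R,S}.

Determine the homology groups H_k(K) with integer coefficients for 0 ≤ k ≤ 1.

H_0 = Z,  H_1 = Z^2.

Fix the vertex order P < Q < R < S < T and write every simplex with vertices in increasing order. Then dim K = 1 and the simplices of K are:

  0-simplices (5): P, Q, R, S, T
  1-simplices (6): PQ, PR, PS, PT, QT, RS

giving chain groups C_0 ≅ Z^5, C_1 ≅ Z^6.

Boundary ∂_1: C_1 → C_0 sends each edge [p,q] (with p < q) to q − p. For instance
  ∂PS = S − P.
The resulting 5×6 matrix has rank 4, and its Smith normal form has invariant factors (1,1,1,1).

From H_k ≅ ker(∂_k) / im(∂_{k+1}) we obtain:

  H_0: rank C_0 − rank ∂_1 = 5 − 4 = 1, and the invariant factors of ∂_1 are all 1, so H_0 ≅ Z.
  H_1: rank ker ∂_1 − rank ∂_2 = (6 − 4) − 0 = 2, and there is no ∂_2, so H_1 ≅ Z^2.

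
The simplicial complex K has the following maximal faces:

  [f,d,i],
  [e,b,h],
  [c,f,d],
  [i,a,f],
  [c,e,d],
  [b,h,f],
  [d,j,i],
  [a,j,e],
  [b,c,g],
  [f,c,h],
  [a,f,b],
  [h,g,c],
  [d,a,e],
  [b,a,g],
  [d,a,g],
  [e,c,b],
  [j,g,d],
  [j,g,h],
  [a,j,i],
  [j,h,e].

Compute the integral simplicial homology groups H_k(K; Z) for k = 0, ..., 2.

Take the total order a < b < c < d < e < f < g < h < i < j on the vertex set. Then K (dimension 2) consists of the simplices:

  0-simplices (10): a, b, c, d, e, f, g, h, i, j
  1-simplices (30): ab, ad, ae, af, ag, ai, aj, bc, be, bf, bg, bh, cd, ce, cf, cg, ch, de, df, dg, di, dj, eh, ej, fh, fi, gh, gj, hj, ij
  2-simplices (20): abf, abg, ade, adg, aej, afi, aij, bce, bcg, beh, bfh, cde, cdf, cfh, cgh, dfi, dgj, dij, ehj, ghj

giving chain groups C_0 ≅ Z^10, C_1 ≅ Z^30, C_2 ≅ Z^20.

∂_1: C_1 → C_0 is given by ∂[p,q] = [q] − [p]. For instance
  ∂aj = j − a.
The 10×30 boundary matrix has rank 9 and Smith normal form diag(1,1,1,1,1,1,1,1,1).

Boundary ∂_2: C_2 → C_1 maps a triangle to the signed sum of its edges. For instance
  ∂dfi = fi − di + df,
  ∂beh = eh − bh + be.
As a 30×20 matrix over Z this has rank 20, with invariant factors (1,1,1,1,1,1,1,1,1,1,1,1,1,1,1,1,1,1,1,2).

Computing H_k = (kernel of ∂_k) / (image of ∂_{k+1}):

  H_0: rank C_0 − rank ∂_1 = 10 − 9 = 1, and the invariant factors of ∂_1 are all 1, so H_0 = Z.
  H_1: rank ker ∂_1 − rank ∂_2 = (30 − 9) − 20 = 1, and ∂_2 has invariant factor 2 > 1, so H_1 = Z ⊕ Z/2Z.
  H_2: rank ker ∂_2 − rank ∂_3 = (20 − 20) − 0 = 0, and there is no ∂_3, so H_2 = 0.

As a check, the Euler characteristic is 10 − 30 + 20 = 0, which agrees with 1 − 1 + 0 = 0.
(K is a triangulation of the Klein bottle.)

H_0 ≅ Z,  H_1 ≅ Z ⊕ Z/2Z,  H_2 = 0.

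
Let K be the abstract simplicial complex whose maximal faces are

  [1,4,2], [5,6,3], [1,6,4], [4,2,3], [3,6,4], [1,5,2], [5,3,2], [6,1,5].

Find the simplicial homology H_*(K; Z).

Order the vertices as 1 < 2 < 3 < 4 < 5 < 6. Listing each simplex with vertices in this order, K has dimension 2 with simplices:

  0-simplices (6): [1], [2], [3], [4], [5], [6]
  1-simplices (12): [1,2], [1,4], [1,5], [1,6], [2,3], [2,4], [2,5], [3,4], [3,5], [3,6], [4,6], [5,6]
  2-simplices (8): [1,2,4], [1,2,5], [1,4,6], [1,5,6], [2,3,4], [2,3,5], [3,4,6], [3,5,6]

so the chain groups are C_0 ≅ Z^6, C_1 ≅ Z^12, C_2 ≅ Z^8.

Boundary ∂_1: C_1 → C_0 maps an edge to its endpoints' difference, ∂[p,q] = q − p.
The resulting 6×12 matrix has rank 5, and its Smith normal form has invariant factors (1,1,1,1,1).

Boundary ∂_2: C_2 → C_1 acts by ∂[p,q,r] = [q,r] − [p,r] + [p,q]. For instance
  ∂[1,4,6] = [4,6] − [1,6] + [1,4],
  ∂[2,3,4] = [3,4] − [2,4] + [2,3].
As a 12×8 matrix over Z this has rank 7, with invariant factors (1,1,1,1,1,1,1).

Now H_k = ker ∂_k / im ∂_{k+1}, so:

  H_0: rank C_0 − rank ∂_1 = 6 − 5 = 1, and the invariant factors of ∂_1 are all 1, so H_0 ≅ Z.
  H_1: rank ker ∂_1 − rank ∂_2 = (12 − 5) − 7 = 0, and the invariant factors of ∂_2 are all 1, so H_1 ≅ 0.
  H_2: rank ker ∂_2 − rank ∂_3 = (8 − 7) − 0 = 1, and there is no ∂_3, so H_2 ≅ Z.

As a check, the Euler characteristic is 6 − 12 + 8 = 2, which agrees with 1 − 0 + 1 = 2.

H_0 = Z,  H_1 = 0,  H_2 = Z.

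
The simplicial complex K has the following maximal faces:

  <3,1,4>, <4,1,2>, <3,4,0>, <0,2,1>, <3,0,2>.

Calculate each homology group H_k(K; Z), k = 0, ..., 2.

Fix the vertex order 0 < 1 < 2 < 3 < 4 and write every simplex with vertices in increasing order. Then dim K = 2 and the simplices of K are:

  0-simplices (5): [0], [1], [2], [3], [4]
  1-simplices (10): [0,1], [0,2], [0,3], [0,4], [1,2], [1,3], [1,4], [2,3], [2,4], [3,4]
  2-simplices (5): [0,1,2], [0,2,3], [0,3,4], [1,2,4], [1,3,4]

so the chain groups are C_0 ≅ Z^5, C_1 ≅ Z^10, C_2 ≅ Z^5.

∂_1: C_1 → C_0 maps an edge to its endpoints' difference, ∂[p,q] = q − p.
This gives a 5×10 integer matrix of rank 4; reducing to Smith normal form yields diagonal entries (1,1,1,1).

The boundary map ∂_2: C_2 → C_1 sends each 2-simplex [p,q,r] to [q,r] − [p,r] + [p,q]. For instance
  ∂[0,3,4] = [3,4] − [0,4] + [0,3],
  ∂[1,3,4] = [3,4] − [1,4] + [1,3].
The resulting 10×5 matrix has rank 5, and its Smith normal form has invariant factors (1,1,1,1,1).

Now H_k = ker ∂_k / im ∂_{k+1}, so:

  H_0: rank C_0 − rank ∂_1 = 5 − 4 = 1, and the invariant factors of ∂_1 are all 1, so H_0 = Z.
  H_1: rank ker ∂_1 − rank ∂_2 = (10 − 4) − 5 = 1, and the invariant factors of ∂_2 are all 1, so H_1 = Z.
  H_2: rank ker ∂_2 − rank ∂_3 = (5 − 5) − 0 = 0, and there is no ∂_3, so H_2 = 0.

As a check, the Euler characteristic is 5 − 10 + 5 = 0, which agrees with 1 − 1 + 0 = 0.
(K is a triangulation of the Möbius band.)

H_0 = Z,  H_1 = Z,  H_2 = 0.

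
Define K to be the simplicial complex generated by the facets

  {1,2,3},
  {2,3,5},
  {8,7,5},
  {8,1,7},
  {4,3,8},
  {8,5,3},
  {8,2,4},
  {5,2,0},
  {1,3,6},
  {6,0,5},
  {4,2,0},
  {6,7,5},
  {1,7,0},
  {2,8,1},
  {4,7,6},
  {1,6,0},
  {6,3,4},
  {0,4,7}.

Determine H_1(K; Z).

Fix the vertex order 0 < 1 < 2 < 3 < 4 < 5 < 6 < 7 < 8 and write every simplex with vertices in increasing order. Then dim K = 2 and the simplices of K are:

  0-simplices (9): [0], [1], [2], [3], [4], [5], [6], [7], [8]
  1-simplices (27): (27 of them)
  2-simplices (18): [0,1,6], [0,1,7], [0,2,4], [0,2,5], [0,4,7], [0,5,6], [1,2,3], [1,2,8], [1,3,6], [1,7,8], [2,3,5], [2,4,8], [3,4,6], [3,4,8], [3,5,8], [4,6,7], [5,6,7], [5,7,8]

so the chain groups are C_0 ≅ Z^9, C_1 ≅ Z^27, C_2 ≅ Z^18.

The boundary map ∂_1: C_1 → C_0 sends each edge [p,q] (with p < q) to q − p.
As a 9×27 matrix over Z this has rank 8, with invariant factors (1,1,1,1,1,1,1,1).

The boundary map ∂_2: C_2 → C_1 sends each 2-simplex [p,q,r] to [q,r] − [p,r] + [p,q]. For instance
  ∂[1,2,8] = [2,8] − [1,8] + [1,2],
  ∂[1,3,6] = [3,6] − [1,6] + [1,3].
The resulting 27×18 matrix has rank 18, and its Smith normal form has invariant factors (1,1,1,1,1,1,1,1,1,1,1,1,1,1,1,1,1,2).

From H_k ≅ ker(∂_k) / im(∂_{k+1}) we obtain:

  H_1: rank ker ∂_1 − rank ∂_2 = (27 − 8) − 18 = 1, and ∂_2 has invariant factor 2 > 1, so H_1 ≅ Z ⊕ Z/2.

H_1 = Z ⊕ Z/2.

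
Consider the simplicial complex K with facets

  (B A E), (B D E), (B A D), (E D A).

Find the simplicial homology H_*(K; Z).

H_0 = Z,  H_1 = 0,  H_2 = Z.

Take the total order A < B < D < E on the vertex set. Then K (dimension 2) consists of the simplices:

  0-simplices (4): A, B, D, E
  1-simplices (6): AB, AD, AE, BD, BE, DE
  2-simplices (4): ABD, ABE, ADE, BDE

so the chain groups are C_0 ≅ Z^4, C_1 ≅ Z^6, C_2 ≅ Z^4.

∂_1: C_1 → C_0 maps an edge to its endpoints' difference, ∂[p,q] = q − p. For instance
  ∂BE = E − B.
The 4×6 boundary matrix has rank 3 and Smith normal form diag(1,1,1).

∂_2: C_2 → C_1 maps a triangle to the signed sum of its edges. For instance
  ∂BDE = DE − BE + BD,
  ∂ABE = BE − AE + AB.
This gives a 6×4 integer matrix of rank 3; reducing to Smith normal form yields diagonal entries (1,1,1).

From H_k ≅ ker(∂_k) / im(∂_{k+1}) we obtain:

  H_0: rank C_0 − rank ∂_1 = 4 − 3 = 1, and the invariant factors of ∂_1 are all 1, so H_0 ≅ Z.
  H_1: rank ker ∂_1 − rank ∂_2 = (6 − 3) − 3 = 0, and the invariant factors of ∂_2 are all 1, so H_1 ≅ 0.
  H_2: rank ker ∂_2 − rank ∂_3 = (4 − 3) − 0 = 1, and there is no ∂_3, so H_2 ≅ Z.

(K is a triangulation of the 2-sphere S^2.)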